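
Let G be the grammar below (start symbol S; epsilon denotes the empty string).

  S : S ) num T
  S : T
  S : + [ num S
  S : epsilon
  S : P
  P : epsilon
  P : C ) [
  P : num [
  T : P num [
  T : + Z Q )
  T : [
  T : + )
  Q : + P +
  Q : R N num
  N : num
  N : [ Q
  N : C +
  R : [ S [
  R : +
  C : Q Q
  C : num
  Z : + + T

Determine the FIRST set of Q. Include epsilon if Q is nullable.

{ +, [ }

Q : + P + contributes {+}.
From Q : R N num: add FIRST(R) = { +, [ }.
Union: FIRST(Q) = { +, [ }.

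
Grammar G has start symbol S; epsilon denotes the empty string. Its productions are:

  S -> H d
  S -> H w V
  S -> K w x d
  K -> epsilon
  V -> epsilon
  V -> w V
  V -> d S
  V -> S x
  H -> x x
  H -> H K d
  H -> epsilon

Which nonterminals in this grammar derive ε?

{ H, K, V }

Directly nullable (have an epsilon-production): K, V, H.
No other nonterminal has a production whose RHS symbols are all nullable.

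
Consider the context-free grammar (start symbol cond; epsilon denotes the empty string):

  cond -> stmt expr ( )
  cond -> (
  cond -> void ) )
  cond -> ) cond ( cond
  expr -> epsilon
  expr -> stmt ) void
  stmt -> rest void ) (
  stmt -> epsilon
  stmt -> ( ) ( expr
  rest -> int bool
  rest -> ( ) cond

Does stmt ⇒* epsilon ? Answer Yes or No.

Yes

stmt has an epsilon-production, so stmt ⇒ epsilon.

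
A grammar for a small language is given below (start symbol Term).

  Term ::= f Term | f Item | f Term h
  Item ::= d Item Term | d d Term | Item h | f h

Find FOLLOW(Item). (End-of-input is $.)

{ $, f, h }

In Term ::= f Item: Item is at the end, add FOLLOW(Term) = { $, f, h }.
In Item ::= d Item Term: add FIRST(Term) = { f }.
In Item ::= Item h: add FIRST(h) = { h }.
Union: FOLLOW(Item) = { $, f, h }.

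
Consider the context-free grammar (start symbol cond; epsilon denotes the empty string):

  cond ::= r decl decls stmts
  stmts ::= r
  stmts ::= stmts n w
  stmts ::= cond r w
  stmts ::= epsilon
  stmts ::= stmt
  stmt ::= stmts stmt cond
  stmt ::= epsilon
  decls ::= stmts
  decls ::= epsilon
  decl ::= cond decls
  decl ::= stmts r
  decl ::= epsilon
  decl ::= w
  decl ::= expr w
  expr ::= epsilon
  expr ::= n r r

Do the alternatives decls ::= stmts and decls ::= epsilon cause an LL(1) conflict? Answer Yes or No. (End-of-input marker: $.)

FIRST(stmts) = { n, r, epsilon } and FIRST(epsilon) = { epsilon }.
Both alternatives are nullable, violating the LL(1) condition.

Yes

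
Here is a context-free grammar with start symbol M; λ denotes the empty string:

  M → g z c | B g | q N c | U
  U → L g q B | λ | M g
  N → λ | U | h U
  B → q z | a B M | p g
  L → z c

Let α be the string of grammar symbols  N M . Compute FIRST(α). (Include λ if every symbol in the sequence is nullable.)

{ a, g, h, p, q, z, λ }

Add FIRST(N)\{λ} = { a, g, h, p, q, z }; N is nullable, continue.
Add FIRST(M)\{λ} = { a, g, p, q, z }; M is nullable, continue.
Every symbol is nullable, so include λ.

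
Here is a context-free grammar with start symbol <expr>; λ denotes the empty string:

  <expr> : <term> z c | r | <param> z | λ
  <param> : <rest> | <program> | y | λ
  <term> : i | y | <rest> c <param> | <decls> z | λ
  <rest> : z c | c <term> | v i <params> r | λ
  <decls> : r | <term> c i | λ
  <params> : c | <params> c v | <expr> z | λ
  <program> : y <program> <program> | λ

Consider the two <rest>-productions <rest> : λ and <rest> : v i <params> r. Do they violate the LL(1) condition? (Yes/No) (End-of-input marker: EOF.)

FIRST(λ) = { λ } and FIRST(v i <params> r) = { v }.
The first is nullable but FOLLOW(<rest>) = { c, z } is disjoint from FIRST of the second.

No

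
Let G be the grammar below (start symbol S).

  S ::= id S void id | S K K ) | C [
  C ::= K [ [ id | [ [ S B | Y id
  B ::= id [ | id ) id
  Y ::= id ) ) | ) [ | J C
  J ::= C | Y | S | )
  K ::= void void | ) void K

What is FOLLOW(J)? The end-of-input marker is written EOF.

In Y ::= J C: add FIRST(C) = { ), [, id, void }.
Union: FOLLOW(J) = { ), [, id, void }.

{ ), [, id, void }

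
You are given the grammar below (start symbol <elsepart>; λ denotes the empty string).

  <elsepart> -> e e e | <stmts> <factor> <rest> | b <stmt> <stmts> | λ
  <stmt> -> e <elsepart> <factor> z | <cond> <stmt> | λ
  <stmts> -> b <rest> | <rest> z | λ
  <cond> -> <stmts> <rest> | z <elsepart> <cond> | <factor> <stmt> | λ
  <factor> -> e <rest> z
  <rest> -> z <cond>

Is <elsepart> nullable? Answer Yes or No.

Yes

<elsepart> has an λ-production, so <elsepart> ⇒ λ.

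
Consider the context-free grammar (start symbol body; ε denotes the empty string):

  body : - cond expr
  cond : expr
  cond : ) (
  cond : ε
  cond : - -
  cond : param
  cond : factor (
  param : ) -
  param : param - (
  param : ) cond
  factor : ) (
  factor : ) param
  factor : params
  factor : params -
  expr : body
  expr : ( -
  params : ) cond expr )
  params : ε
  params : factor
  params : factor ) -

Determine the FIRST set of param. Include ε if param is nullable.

{ ) }

param : ) - contributes {)}.
From param : param - (: add FIRST(param) = { ) }.
param : ) cond contributes {)}.
Union: FIRST(param) = { ) }.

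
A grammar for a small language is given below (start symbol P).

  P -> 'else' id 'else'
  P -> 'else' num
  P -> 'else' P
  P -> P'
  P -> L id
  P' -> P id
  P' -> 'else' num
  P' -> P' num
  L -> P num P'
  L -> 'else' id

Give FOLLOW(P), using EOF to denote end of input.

{ EOF, id, num }

P is the start symbol, so EOF ∈ FOLLOW(P).
In P -> 'else' P: P is at the end, add FOLLOW(P) = { EOF, id, num }.
In P' -> P id: add FIRST(id) = { id }.
In L -> P num P': add FIRST(num P') = { num }.
Union: FOLLOW(P) = { EOF, id, num }.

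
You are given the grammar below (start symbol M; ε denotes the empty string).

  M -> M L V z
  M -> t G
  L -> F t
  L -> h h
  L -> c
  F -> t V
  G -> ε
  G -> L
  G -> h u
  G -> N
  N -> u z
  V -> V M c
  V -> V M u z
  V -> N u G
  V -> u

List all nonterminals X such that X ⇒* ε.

Directly nullable (have an ε-production): G.
No other nonterminal has a production whose RHS symbols are all nullable.

{ G }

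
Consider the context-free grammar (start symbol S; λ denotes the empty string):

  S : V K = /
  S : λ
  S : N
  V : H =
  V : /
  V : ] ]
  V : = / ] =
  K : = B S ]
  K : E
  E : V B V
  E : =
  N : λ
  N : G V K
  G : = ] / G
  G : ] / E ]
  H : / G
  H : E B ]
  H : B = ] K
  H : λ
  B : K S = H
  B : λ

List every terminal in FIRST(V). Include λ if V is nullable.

From V : H =: H nullable, take FIRST(H) ∪ {=} = { /, =, ] }.
V : / contributes {/}.
V : ] ] contributes {]}.
V : = / ] = contributes {=}.
Union: FIRST(V) = { /, =, ] }.

{ /, =, ] }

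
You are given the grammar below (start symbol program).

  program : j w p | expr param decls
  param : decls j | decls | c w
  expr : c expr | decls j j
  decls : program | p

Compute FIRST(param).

{ c, j, p }

From param : decls j: add FIRST(decls) = { c, j, p }.
From param : decls: add FIRST(decls) = { c, j, p }.
param : c w contributes {c}.
Union: FIRST(param) = { c, j, p }.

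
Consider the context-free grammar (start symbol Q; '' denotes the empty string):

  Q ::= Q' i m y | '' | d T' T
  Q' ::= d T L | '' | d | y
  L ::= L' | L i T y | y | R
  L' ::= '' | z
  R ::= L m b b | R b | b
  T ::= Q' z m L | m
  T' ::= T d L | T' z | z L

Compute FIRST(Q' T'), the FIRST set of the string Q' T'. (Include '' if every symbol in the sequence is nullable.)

{ d, m, y, z }

Add FIRST(Q')\{''} = { d, y }; Q' is nullable, continue.
Add FIRST(T') = { d, m, y, z }; T' is not nullable, stop.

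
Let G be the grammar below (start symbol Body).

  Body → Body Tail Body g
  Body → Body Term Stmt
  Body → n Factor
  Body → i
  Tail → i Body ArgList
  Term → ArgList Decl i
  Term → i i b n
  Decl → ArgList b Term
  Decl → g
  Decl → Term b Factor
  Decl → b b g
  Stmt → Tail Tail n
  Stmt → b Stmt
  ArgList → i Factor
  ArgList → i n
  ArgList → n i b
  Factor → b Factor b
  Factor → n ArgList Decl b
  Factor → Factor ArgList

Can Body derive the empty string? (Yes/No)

No nonterminal in this grammar is nullable.
No production of Body has an RHS whose symbols are all nullable, so Body is not nullable.

No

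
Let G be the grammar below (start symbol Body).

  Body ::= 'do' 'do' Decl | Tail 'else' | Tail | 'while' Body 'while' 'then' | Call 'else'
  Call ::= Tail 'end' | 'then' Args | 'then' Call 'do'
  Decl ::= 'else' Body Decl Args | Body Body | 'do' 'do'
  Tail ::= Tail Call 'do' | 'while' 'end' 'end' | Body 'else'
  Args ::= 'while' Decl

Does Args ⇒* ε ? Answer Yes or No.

No

No nonterminal in this grammar is nullable.
No production of Args has an RHS whose symbols are all nullable, so Args is not nullable.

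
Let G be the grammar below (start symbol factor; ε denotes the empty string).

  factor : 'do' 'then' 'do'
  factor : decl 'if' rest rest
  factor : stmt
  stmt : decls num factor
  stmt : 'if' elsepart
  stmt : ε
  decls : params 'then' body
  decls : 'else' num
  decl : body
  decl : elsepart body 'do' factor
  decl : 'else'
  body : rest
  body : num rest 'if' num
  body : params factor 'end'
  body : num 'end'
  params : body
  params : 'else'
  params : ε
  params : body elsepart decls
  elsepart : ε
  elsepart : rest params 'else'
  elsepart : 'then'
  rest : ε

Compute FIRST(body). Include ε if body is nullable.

From body : rest: add FIRST(rest) = { ε } (including ε since rest is nullable).
body : num rest 'if' num contributes {num}.
From body : params factor 'end': params, factor nullable, take FIRST(params) ∪ FIRST(factor) ∪ {'end'} = { 'do', 'else', 'end', 'if', 'then', num }.
body : num 'end' contributes {num}.
Union: FIRST(body) = { 'do', 'else', 'end', 'if', 'then', num, ε }.

{ 'do', 'else', 'end', 'if', 'then', num, ε }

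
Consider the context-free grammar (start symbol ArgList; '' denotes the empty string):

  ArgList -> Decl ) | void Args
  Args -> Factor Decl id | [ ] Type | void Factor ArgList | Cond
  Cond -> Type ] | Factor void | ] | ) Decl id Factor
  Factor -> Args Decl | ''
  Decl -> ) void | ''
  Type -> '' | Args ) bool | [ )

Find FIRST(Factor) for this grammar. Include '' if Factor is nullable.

From Factor -> Args Decl: add FIRST(Args) = { ), [, ], id, void }.
Factor -> '' contributes ''.
Union: FIRST(Factor) = { ), [, ], id, void, '' }.

{ ), [, ], id, void, '' }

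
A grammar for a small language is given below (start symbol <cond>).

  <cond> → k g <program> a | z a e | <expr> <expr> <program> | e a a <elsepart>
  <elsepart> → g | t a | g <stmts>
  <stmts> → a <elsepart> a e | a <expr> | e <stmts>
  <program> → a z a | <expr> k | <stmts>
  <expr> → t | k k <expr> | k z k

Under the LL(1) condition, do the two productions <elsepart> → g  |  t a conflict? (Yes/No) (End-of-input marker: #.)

No

FIRST(g) = { g } and FIRST(t a) = { t }.
The FIRST sets are disjoint and neither alternative is nullable — no conflict.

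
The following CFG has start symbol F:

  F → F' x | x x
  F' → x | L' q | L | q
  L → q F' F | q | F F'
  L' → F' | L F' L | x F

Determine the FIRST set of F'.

{ q, x }

F' → x contributes {x}.
From F' → L' q: add FIRST(L') = { q, x }.
From F' → L: add FIRST(L) = { q, x }.
F' → q contributes {q}.
Union: FIRST(F') = { q, x }.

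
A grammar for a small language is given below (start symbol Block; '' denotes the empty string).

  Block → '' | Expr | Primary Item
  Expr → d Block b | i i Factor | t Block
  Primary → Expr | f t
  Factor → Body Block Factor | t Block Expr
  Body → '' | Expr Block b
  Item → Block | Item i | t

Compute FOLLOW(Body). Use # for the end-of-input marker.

{ d, f, i, t }

In Factor → Body Block Factor: add FIRST(Block Factor) = { d, f, i, t }.
Union: FOLLOW(Body) = { d, f, i, t }.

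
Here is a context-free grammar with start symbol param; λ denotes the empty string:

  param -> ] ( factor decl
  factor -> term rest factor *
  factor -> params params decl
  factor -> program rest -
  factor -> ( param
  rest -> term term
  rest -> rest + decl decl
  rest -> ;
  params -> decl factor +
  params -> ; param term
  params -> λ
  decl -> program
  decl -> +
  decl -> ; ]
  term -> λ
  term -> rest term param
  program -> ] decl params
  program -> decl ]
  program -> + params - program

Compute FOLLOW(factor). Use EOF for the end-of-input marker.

In param -> ] ( factor decl: add FIRST(decl) = { +, ;, ] }.
In factor -> term rest factor *: add FIRST(*) = { * }.
In params -> decl factor +: add FIRST(+) = { + }.
Union: FOLLOW(factor) = { *, +, ;, ] }.

{ *, +, ;, ] }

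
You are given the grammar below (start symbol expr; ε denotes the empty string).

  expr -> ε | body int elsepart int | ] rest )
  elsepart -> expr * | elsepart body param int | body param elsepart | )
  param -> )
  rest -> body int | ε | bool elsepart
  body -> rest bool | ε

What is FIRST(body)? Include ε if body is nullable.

From body -> rest bool: rest nullable, take FIRST(rest) ∪ {bool} = { bool, int }.
body -> ε contributes ε.
Union: FIRST(body) = { bool, int, ε }.

{ bool, int, ε }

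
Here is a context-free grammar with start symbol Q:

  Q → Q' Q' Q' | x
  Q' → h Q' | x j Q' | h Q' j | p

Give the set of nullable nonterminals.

No nonterminal has an empty production or an RHS whose symbols are all nullable.

{ } (none)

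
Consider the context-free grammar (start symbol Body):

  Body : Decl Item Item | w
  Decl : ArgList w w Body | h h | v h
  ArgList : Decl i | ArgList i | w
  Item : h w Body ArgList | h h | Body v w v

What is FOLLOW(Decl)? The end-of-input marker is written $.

{ h, i, v, w }

In Body : Decl Item Item: add FIRST(Item Item) = { h, v, w }.
In ArgList : Decl i: add FIRST(i) = { i }.
Union: FOLLOW(Decl) = { h, i, v, w }.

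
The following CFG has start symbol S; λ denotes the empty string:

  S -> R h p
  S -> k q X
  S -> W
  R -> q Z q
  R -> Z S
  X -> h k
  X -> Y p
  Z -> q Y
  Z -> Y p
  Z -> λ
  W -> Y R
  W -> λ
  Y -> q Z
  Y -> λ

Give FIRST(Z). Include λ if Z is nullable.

{ p, q, λ }

Z -> q Y contributes {q}.
From Z -> Y p: Y nullable, take FIRST(Y) ∪ {p} = { p, q }.
Z -> λ contributes λ.
Union: FIRST(Z) = { p, q, λ }.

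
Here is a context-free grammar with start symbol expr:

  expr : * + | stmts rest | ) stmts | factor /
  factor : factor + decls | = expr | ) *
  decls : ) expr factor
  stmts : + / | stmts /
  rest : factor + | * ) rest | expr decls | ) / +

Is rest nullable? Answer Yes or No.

No

No nonterminal in this grammar is nullable.
No production of rest has an RHS whose symbols are all nullable, so rest is not nullable.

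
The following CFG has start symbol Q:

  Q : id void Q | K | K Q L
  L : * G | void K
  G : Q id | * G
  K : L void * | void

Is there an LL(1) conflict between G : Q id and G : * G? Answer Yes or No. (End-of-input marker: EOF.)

FIRST(Q id) = { *, id, void } and FIRST(* G) = { * }.
Both contain *, so the two alternatives are not disjoint — LL(1) conflict.

Yes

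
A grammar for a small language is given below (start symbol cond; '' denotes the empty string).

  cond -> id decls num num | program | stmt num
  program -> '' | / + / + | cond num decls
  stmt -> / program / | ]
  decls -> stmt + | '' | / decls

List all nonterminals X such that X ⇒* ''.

{ cond, decls, program }

Directly nullable (have an ''-production): program, decls.
cond -> program with every symbol nullable, so cond is nullable.
No other nonterminal has a production whose RHS symbols are all nullable.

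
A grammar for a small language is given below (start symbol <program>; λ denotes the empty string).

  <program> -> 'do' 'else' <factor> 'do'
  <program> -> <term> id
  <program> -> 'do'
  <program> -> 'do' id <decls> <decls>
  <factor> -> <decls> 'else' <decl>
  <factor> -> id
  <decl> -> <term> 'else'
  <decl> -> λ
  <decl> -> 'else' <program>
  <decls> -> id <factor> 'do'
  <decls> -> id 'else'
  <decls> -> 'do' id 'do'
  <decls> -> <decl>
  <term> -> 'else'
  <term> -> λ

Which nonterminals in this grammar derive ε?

Directly nullable (have an λ-production): <decl>, <term>.
<decls> -> <decl> with every symbol nullable, so <decls> is nullable.
No other nonterminal has a production whose RHS symbols are all nullable.

{ <decl>, <decls>, <term> }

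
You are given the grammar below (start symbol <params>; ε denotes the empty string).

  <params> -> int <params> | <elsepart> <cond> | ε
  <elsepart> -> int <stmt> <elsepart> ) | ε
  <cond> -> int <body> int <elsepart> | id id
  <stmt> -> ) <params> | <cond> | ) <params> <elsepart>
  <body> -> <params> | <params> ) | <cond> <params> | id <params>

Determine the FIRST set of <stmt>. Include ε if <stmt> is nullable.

<stmt> -> ) <params> contributes {)}.
From <stmt> -> <cond>: add FIRST(<cond>) = { id, int }.
<stmt> -> ) <params> <elsepart> contributes {)}.
Union: FIRST(<stmt>) = { ), id, int }.

{ ), id, int }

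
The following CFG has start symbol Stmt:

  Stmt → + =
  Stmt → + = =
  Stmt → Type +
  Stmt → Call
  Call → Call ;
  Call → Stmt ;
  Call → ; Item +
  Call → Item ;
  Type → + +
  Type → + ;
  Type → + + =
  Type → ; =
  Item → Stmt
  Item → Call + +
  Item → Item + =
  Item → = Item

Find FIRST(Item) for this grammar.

From Item → Stmt: add FIRST(Stmt) = { +, ;, = }.
From Item → Call + +: add FIRST(Call) = { +, ;, = }.
From Item → Item + =: add FIRST(Item) = { +, ;, = }.
Item → = Item contributes {=}.
Union: FIRST(Item) = { +, ;, = }.

{ +, ;, = }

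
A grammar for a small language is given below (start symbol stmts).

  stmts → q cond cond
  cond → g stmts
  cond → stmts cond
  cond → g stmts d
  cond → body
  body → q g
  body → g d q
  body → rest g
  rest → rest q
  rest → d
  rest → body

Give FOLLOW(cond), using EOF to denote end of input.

In stmts → q cond cond: add FIRST(cond) = { d, g, q }.
In stmts → q cond cond: cond is at the end, add FOLLOW(stmts) = { EOF, d, g, q }.
In cond → stmts cond: cond is at the end, add FOLLOW(cond) = { EOF, d, g, q }.
Union: FOLLOW(cond) = { EOF, d, g, q }.

{ EOF, d, g, q }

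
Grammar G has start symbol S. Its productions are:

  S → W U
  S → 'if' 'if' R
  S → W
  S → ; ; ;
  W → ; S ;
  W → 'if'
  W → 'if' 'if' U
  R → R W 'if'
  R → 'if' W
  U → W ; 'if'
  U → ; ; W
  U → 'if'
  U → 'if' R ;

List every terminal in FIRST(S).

From S → W U: add FIRST(W) = { 'if', ; }.
S → 'if' 'if' R contributes {'if'}.
From S → W: add FIRST(W) = { 'if', ; }.
S → ; ; ; contributes {;}.
Union: FIRST(S) = { 'if', ; }.

{ 'if', ; }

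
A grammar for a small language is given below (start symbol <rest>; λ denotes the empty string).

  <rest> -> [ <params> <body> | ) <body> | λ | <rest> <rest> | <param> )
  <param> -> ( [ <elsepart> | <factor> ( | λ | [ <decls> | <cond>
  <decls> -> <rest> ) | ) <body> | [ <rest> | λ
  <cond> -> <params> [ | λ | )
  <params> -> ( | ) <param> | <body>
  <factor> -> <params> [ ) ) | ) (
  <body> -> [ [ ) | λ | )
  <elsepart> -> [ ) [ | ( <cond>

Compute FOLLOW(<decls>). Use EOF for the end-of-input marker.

{ EOF, (, ), [ }

In <param> -> [ <decls>: <decls> is at the end, add FOLLOW(<param>) = { EOF, (, ), [ }.
Union: FOLLOW(<decls>) = { EOF, (, ), [ }.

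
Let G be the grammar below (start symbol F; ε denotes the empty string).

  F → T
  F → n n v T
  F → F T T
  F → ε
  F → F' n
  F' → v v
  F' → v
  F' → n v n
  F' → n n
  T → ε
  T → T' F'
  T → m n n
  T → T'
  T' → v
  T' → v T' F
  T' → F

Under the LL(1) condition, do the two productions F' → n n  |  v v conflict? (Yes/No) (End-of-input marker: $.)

No

FIRST(n n) = { n } and FIRST(v v) = { v }.
The FIRST sets are disjoint and neither alternative is nullable — no conflict.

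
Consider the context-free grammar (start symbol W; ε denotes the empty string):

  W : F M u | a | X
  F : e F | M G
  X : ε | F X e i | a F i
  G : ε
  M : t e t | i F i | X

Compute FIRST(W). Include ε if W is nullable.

{ a, e, i, t, u, ε }

From W : F M u: F, M nullable, take FIRST(F) ∪ FIRST(M) ∪ {u} = { a, e, i, t, u }.
W : a contributes {a}.
From W : X: add FIRST(X) = { a, e, i, t, ε } (including ε since X is nullable).
Union: FIRST(W) = { a, e, i, t, u, ε }.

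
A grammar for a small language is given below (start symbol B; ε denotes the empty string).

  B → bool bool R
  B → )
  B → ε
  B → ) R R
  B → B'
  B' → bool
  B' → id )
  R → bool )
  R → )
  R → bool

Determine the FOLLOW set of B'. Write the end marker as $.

In B → B': B' is at the end, add FOLLOW(B) = { $ }.
Union: FOLLOW(B') = { $ }.

{ $ }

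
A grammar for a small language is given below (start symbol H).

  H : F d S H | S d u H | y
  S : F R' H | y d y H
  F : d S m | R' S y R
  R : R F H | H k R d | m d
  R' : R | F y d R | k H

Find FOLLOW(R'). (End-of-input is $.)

{ d, k, m, y }

In S : F R' H: add FIRST(H) = { d, k, m, y }.
In F : R' S y R: add FIRST(S y R) = { d, k, m, y }.
Union: FOLLOW(R') = { d, k, m, y }.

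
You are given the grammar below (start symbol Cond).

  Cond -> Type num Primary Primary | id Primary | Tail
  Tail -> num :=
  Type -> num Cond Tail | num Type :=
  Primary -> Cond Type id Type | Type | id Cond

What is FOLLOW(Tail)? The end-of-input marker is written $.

In Cond -> Tail: Tail is at the end, add FOLLOW(Cond) = { $, id, num }.
In Type -> num Cond Tail: Tail is at the end, add FOLLOW(Type) = { $, :=, id, num }.
Union: FOLLOW(Tail) = { $, :=, id, num }.

{ $, :=, id, num }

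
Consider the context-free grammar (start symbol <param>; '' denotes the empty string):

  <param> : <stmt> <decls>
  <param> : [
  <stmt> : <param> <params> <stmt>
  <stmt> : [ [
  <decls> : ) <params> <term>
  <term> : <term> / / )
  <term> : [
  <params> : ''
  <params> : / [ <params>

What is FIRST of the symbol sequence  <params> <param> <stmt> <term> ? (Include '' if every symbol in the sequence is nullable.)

Add FIRST(<params>)\{''} = { / }; <params> is nullable, continue.
Add FIRST(<param>) = { [ }; <param> is not nullable, stop.

{ /, [ }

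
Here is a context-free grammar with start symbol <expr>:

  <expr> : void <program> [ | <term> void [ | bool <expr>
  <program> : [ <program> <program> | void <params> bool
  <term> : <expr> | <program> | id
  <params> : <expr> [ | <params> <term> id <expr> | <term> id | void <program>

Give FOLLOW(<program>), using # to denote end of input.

In <expr> : void <program> [: add FIRST([) = { [ }.
In <program> : [ <program> <program>: add FIRST(<program>) = { [, void }.
In <program> : [ <program> <program>: <program> is at the end, add FOLLOW(<program>) = { [, bool, id, void }.
In <term> : <program>: <program> is at the end, add FOLLOW(<term>) = { id, void }.
In <params> : void <program>: <program> is at the end, add FOLLOW(<params>) = { [, bool, id, void }.
Union: FOLLOW(<program>) = { [, bool, id, void }.

{ [, bool, id, void }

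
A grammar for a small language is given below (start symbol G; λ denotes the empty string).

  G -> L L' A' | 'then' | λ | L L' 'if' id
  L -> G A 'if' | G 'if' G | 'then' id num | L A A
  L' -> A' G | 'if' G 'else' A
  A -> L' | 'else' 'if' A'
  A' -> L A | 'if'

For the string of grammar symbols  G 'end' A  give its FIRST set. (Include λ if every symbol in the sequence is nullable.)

{ 'else', 'end', 'if', 'then' }

Add FIRST(G)\{λ} = { 'else', 'if', 'then' }; G is nullable, continue.
'end' is a terminal; add {'end'} and stop.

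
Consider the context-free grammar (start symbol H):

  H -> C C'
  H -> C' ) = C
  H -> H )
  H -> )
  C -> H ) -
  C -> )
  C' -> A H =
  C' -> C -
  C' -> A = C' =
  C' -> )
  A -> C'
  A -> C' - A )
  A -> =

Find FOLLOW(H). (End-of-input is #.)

{ #, ), = }

H is the start symbol, so # ∈ FOLLOW(H).
In H -> H ): add FIRST()) = { ) }.
In C -> H ) -: add FIRST() -) = { ) }.
In C' -> A H =: add FIRST(=) = { = }.
Union: FOLLOW(H) = { #, ), = }.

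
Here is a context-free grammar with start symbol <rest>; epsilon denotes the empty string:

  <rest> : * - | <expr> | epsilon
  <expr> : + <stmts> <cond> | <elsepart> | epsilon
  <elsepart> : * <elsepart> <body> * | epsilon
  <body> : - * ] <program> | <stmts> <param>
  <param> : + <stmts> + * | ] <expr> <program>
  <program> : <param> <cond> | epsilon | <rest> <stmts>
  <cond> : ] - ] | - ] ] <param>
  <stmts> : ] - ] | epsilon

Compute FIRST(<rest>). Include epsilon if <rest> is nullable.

{ *, +, epsilon }

<rest> : * - contributes {*}.
From <rest> : <expr>: add FIRST(<expr>) = { *, +, epsilon } (including epsilon since <expr> is nullable).
<rest> : epsilon contributes epsilon.
Union: FIRST(<rest>) = { *, +, epsilon }.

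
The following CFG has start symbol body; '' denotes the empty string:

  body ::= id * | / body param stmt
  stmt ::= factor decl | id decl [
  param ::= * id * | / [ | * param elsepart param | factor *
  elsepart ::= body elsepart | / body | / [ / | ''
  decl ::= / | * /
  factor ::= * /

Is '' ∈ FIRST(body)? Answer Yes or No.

No

Nullable nonterminals: elsepart.
No production of body has an RHS whose symbols are all nullable, so body is not nullable.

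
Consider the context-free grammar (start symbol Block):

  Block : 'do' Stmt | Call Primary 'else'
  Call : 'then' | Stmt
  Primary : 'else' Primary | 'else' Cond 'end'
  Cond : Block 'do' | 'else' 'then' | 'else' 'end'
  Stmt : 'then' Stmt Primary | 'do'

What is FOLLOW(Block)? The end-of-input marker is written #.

Block is the start symbol, so # ∈ FOLLOW(Block).
In Cond : Block 'do': add FIRST('do') = { 'do' }.
Union: FOLLOW(Block) = { #, 'do' }.

{ #, 'do' }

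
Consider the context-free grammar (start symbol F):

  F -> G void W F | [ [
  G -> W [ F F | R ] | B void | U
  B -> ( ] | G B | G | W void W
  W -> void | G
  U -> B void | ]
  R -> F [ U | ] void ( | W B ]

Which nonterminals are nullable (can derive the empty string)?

{ } (none)

No nonterminal has an empty production or an RHS whose symbols are all nullable.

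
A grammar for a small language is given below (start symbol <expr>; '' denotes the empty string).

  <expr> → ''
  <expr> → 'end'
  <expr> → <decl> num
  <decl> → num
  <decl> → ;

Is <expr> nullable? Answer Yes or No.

<expr> has an ''-production, so <expr> ⇒ ''.

Yes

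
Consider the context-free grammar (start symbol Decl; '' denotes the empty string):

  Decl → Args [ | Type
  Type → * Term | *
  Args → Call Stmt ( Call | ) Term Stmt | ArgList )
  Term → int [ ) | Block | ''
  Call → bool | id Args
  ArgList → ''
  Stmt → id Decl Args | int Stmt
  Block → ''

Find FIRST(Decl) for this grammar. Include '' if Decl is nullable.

{ ), *, bool, id }

From Decl → Args [: add FIRST(Args) = { ), bool, id }.
From Decl → Type: add FIRST(Type) = { * }.
Union: FIRST(Decl) = { ), *, bool, id }.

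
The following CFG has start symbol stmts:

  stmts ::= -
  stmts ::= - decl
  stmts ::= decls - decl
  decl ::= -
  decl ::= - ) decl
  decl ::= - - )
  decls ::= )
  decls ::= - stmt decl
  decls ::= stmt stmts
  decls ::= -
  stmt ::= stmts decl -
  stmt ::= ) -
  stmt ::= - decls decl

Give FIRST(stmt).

From stmt ::= stmts decl -: add FIRST(stmts) = { ), - }.
stmt ::= ) - contributes {)}.
stmt ::= - decls decl contributes {-}.
Union: FIRST(stmt) = { ), - }.

{ ), - }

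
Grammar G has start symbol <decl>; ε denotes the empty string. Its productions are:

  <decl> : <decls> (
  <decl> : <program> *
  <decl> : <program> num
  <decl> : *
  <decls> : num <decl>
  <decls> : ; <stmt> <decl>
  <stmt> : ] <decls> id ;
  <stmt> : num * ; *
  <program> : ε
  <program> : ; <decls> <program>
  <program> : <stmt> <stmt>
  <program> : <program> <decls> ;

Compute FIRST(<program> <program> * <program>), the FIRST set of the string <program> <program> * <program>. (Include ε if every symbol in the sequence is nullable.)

{ *, ;, ], num }

Add FIRST(<program>)\{ε} = { ;, ], num }; <program> is nullable, continue.
Add FIRST(<program>)\{ε} = { ;, ], num }; <program> is nullable, continue.
* is a terminal; add {*} and stop.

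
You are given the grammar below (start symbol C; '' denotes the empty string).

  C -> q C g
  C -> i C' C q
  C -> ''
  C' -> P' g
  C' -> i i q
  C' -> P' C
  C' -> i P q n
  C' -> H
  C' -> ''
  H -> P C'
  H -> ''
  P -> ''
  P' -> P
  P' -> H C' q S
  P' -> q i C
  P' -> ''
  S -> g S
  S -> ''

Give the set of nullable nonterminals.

Directly nullable (have an ''-production): C, C', H, P, P', S.

{ C, C', H, P, P', S }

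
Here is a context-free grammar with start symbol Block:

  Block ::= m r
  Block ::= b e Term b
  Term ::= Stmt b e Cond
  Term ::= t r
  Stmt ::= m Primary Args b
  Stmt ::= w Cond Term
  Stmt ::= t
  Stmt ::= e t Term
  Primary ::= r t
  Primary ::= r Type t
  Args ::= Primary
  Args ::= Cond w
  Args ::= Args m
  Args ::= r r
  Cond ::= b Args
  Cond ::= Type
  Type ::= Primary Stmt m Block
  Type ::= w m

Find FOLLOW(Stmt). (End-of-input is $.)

In Term ::= Stmt b e Cond: add FIRST(b e Cond) = { b }.
In Type ::= Primary Stmt m Block: add FIRST(m Block) = { m }.
Union: FOLLOW(Stmt) = { b, m }.

{ b, m }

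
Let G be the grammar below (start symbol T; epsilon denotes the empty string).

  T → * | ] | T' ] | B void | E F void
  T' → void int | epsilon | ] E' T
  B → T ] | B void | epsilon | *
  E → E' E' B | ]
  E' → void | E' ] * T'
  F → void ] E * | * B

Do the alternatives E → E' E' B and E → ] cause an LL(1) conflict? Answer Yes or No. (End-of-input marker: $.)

No

FIRST(E' E' B) = { void } and FIRST(]) = { ] }.
The FIRST sets are disjoint and neither alternative is nullable — no conflict.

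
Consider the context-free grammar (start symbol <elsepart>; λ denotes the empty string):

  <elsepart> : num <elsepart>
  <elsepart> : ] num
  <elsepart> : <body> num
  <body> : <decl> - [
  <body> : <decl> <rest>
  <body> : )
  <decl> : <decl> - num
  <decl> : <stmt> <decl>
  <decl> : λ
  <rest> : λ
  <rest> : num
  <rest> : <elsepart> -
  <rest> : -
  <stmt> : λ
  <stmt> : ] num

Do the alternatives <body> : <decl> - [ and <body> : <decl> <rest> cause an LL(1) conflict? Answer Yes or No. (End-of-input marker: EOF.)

Yes

FIRST(<decl> - [) = { -, ] } and FIRST(<decl> <rest>) = { ), -, ], num, λ }.
Both contain -, so the two alternatives are not disjoint — LL(1) conflict.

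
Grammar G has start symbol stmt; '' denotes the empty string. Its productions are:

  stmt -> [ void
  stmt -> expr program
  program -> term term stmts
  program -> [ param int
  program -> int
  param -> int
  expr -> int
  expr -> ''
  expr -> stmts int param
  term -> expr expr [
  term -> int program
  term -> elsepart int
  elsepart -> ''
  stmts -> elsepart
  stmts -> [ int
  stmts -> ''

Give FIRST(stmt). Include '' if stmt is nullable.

{ [, int }

stmt -> [ void contributes {[}.
From stmt -> expr program: expr nullable, take FIRST(expr) ∪ FIRST(program) = { [, int }.
Union: FIRST(stmt) = { [, int }.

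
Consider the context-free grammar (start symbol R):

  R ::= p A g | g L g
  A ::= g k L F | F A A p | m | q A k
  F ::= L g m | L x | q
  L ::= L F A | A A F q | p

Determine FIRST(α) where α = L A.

Add FIRST(L) = { g, m, p, q }; L is not nullable, stop.

{ g, m, p, q }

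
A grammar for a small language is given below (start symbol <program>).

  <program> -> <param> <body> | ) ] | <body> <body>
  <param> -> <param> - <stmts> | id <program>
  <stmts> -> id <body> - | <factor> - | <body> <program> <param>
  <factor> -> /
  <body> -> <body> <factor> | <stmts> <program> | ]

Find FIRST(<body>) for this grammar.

{ /, ], id }

From <body> -> <body> <factor>: add FIRST(<body>) = { /, ], id }.
From <body> -> <stmts> <program>: add FIRST(<stmts>) = { /, ], id }.
<body> -> ] contributes {]}.
Union: FIRST(<body>) = { /, ], id }.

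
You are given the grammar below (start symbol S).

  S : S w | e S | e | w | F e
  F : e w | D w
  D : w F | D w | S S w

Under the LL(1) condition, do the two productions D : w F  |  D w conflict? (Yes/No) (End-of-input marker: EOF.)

FIRST(w F) = { w } and FIRST(D w) = { e, w }.
Both contain w, so the two alternatives are not disjoint — LL(1) conflict.

Yes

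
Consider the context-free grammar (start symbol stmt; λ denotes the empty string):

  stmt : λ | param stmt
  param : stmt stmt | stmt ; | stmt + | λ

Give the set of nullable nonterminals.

{ param, stmt }

Directly nullable (have an λ-production): stmt, param.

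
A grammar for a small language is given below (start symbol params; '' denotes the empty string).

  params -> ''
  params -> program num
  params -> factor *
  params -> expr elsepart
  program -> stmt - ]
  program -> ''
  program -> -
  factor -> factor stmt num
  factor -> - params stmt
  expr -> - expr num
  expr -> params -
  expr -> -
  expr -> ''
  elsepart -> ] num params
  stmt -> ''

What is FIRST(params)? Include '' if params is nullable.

{ -, ], num, '' }

params -> '' contributes ''.
From params -> program num: program nullable, take FIRST(program) ∪ {num} = { -, num }.
From params -> factor *: add FIRST(factor) = { - }.
From params -> expr elsepart: expr nullable, take FIRST(expr) ∪ FIRST(elsepart) = { -, ], num }.
Union: FIRST(params) = { -, ], num, '' }.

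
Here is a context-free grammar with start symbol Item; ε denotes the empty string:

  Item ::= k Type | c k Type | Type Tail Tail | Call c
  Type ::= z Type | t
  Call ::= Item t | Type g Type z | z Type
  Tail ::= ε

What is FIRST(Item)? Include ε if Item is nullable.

Item ::= k Type contributes {k}.
Item ::= c k Type contributes {c}.
From Item ::= Type Tail Tail: add FIRST(Type) = { t, z }.
From Item ::= Call c: add FIRST(Call) = { c, k, t, z }.
Union: FIRST(Item) = { c, k, t, z }.

{ c, k, t, z }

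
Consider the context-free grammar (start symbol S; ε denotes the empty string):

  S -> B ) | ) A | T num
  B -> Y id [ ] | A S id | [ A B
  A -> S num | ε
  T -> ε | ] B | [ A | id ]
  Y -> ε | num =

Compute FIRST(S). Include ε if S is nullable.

From S -> B ): add FIRST(B) = { ), [, ], id, num }.
S -> ) A contributes {)}.
From S -> T num: T nullable, take FIRST(T) ∪ {num} = { [, ], id, num }.
Union: FIRST(S) = { ), [, ], id, num }.

{ ), [, ], id, num }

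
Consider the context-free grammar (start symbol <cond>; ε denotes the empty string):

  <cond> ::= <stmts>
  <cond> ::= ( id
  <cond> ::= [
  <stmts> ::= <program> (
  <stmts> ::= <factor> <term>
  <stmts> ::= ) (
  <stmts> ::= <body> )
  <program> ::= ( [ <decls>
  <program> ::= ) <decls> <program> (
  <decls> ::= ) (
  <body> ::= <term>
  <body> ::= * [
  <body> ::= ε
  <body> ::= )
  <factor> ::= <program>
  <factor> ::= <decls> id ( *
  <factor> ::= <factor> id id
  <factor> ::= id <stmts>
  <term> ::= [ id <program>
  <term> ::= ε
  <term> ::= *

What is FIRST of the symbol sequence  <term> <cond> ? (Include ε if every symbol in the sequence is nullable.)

{ (, ), *, [, id }

Add FIRST(<term>)\{ε} = { *, [ }; <term> is nullable, continue.
Add FIRST(<cond>) = { (, ), *, [, id }; <cond> is not nullable, stop.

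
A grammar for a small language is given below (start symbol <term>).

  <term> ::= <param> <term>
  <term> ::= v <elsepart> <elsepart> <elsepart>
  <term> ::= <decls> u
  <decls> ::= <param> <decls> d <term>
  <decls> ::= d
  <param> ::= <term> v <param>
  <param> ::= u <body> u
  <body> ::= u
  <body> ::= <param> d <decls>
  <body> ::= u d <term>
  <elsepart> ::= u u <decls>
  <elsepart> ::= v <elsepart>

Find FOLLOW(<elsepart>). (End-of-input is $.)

In <term> ::= v <elsepart> <elsepart> <elsepart>: add FIRST(<elsepart> <elsepart>) = { u, v }.
In <term> ::= v <elsepart> <elsepart> <elsepart>: add FIRST(<elsepart>) = { u, v }.
In <term> ::= v <elsepart> <elsepart> <elsepart>: <elsepart> is at the end, add FOLLOW(<term>) = { $, d, u, v }.
In <elsepart> ::= v <elsepart>: <elsepart> is at the end, add FOLLOW(<elsepart>) = { $, d, u, v }.
Union: FOLLOW(<elsepart>) = { $, d, u, v }.

{ $, d, u, v }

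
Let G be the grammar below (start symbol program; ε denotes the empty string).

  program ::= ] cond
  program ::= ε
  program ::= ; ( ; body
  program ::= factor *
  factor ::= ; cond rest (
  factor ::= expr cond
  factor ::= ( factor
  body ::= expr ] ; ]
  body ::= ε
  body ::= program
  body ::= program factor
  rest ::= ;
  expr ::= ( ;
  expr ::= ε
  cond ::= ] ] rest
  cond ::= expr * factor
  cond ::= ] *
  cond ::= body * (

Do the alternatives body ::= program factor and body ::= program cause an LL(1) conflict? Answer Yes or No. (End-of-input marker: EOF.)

FIRST(program factor) = { (, *, ;, ] } and FIRST(program) = { (, *, ;, ], ε }.
Both contain (, so the two alternatives are not disjoint — LL(1) conflict.

Yes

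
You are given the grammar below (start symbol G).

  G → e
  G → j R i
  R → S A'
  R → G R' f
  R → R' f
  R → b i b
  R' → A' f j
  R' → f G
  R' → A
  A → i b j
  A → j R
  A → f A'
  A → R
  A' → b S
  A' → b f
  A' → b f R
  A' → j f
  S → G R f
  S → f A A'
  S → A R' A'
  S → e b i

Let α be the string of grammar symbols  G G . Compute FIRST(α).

{ e, j }

Add FIRST(G) = { e, j }; G is not nullable, stop.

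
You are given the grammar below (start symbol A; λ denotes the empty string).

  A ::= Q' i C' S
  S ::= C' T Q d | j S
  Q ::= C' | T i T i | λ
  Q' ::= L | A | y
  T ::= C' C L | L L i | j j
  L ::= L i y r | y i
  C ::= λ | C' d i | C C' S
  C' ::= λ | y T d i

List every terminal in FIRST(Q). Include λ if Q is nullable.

From Q ::= C': add FIRST(C') = { y, λ } (including λ since C' is nullable).
From Q ::= T i T i: add FIRST(T) = { d, j, y }.
Q ::= λ contributes λ.
Union: FIRST(Q) = { d, j, y, λ }.

{ d, j, y, λ }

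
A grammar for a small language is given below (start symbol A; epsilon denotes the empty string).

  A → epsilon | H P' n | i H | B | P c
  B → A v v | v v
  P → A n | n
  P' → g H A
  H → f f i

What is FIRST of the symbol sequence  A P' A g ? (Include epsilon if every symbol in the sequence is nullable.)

Add FIRST(A)\{epsilon} = { f, i, n, v }; A is nullable, continue.
Add FIRST(P') = { g }; P' is not nullable, stop.

{ f, g, i, n, v }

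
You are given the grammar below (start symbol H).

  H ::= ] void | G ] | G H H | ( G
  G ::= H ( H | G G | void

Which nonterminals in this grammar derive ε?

No nonterminal has an empty production or an RHS whose symbols are all nullable.

{ } (none)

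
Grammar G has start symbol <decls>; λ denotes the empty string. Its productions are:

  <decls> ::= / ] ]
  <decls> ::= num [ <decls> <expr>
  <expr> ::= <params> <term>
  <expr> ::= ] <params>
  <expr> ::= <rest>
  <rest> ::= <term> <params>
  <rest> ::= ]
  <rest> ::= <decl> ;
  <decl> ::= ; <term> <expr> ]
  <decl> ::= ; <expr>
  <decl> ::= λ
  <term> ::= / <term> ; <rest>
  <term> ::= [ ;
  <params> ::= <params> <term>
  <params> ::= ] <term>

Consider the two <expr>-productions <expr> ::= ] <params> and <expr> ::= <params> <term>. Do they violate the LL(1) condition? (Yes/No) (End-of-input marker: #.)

FIRST(] <params>) = { ] } and FIRST(<params> <term>) = { ] }.
Both contain ], so the two alternatives are not disjoint — LL(1) conflict.

Yes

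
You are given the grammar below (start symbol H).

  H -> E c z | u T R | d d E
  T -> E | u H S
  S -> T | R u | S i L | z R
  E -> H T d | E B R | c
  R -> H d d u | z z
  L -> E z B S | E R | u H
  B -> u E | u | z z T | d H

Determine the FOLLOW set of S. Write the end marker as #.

In T -> u H S: S is at the end, add FOLLOW(T) = { c, d, i, u, z }.
In S -> S i L: add FIRST(i L) = { i }.
In L -> E z B S: S is at the end, add FOLLOW(L) = { c, d, i, u, z }.
Union: FOLLOW(S) = { c, d, i, u, z }.

{ c, d, i, u, z }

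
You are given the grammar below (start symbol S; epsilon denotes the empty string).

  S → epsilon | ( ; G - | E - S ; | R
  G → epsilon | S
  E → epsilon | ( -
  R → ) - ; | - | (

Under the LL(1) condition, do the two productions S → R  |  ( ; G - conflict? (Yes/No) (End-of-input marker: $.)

Yes

FIRST(R) = { (, ), - } and FIRST(( ; G -) = { ( }.
Both contain (, so the two alternatives are not disjoint — LL(1) conflict.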